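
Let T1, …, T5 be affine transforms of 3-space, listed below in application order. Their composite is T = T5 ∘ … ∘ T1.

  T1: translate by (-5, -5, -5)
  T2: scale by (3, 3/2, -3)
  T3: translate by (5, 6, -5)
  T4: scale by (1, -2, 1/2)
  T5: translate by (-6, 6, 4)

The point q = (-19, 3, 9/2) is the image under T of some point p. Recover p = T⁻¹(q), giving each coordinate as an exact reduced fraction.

T1 = [1 0 0 -5; 0 1 0 -5; 0 0 1 -5; 0 0 0 1]
T2·T1 = [3 0 0 -15; 0 3/2 0 -15/2; 0 0 -3 15; 0 0 0 1]
T3·…·T1 = [3 0 0 -10; 0 3/2 0 -3/2; 0 0 -3 10; 0 0 0 1]
T4·…·T1 = [3 0 0 -10; 0 -3 0 3; 0 0 -3/2 5; 0 0 0 1]
T5·…·T1 = [3 0 0 -16; 0 -3 0 9; 0 0 -3/2 9; 0 0 0 1]
det M = 27/2; M⁻¹ = [1/3 0 0 16/3; 0 -1/3 0 3; 0 0 -2/3 6; 0 0 0 1]
M⁻¹ · (-19, 3, 9/2)ᵀ = (-1, 2, 3)ᵀ

p = (-1, 2, 3)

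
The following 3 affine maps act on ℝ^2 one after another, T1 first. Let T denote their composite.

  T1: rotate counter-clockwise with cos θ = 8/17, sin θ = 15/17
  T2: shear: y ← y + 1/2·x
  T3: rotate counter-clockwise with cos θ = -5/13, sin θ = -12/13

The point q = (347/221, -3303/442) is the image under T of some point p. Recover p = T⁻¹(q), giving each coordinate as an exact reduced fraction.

p = (4, -5)

T1 = [8/17 -15/17 0; 15/17 8/17 0; 0 0 1]
T2·T1 = [8/17 -15/17 0; 19/17 1/34 0; 0 0 1]
T3·…·T1 = [188/221 81/221 0; -191/221 355/442 0; 0 0 1]
det M = 1; M⁻¹ = [355/442 -81/221 0; 191/221 188/221 0; 0 0 1]
M⁻¹ · (347/221, -3303/442)ᵀ = (4, -5)ᵀ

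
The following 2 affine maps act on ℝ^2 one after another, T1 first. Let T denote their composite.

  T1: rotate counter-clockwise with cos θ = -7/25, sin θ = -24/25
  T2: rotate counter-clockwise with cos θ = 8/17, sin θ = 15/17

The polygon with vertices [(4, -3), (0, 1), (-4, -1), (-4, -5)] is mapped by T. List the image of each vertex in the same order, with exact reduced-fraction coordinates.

image vertices: (13/17, -84/17), (297/425, 304/425), (-89/25, 52/25), (-2701/425, -332/425)

T1 rotate counter-clockwise with cos θ = -7/25, sin θ = -24/25: (4, -3) → (-4, -3); (0, 1) → (24/25, -7/25); (-4, -1) → (4/25, 103/25); (-4, -5) → (-92/25, 131/25)
T2 rotate counter-clockwise with cos θ = 8/17, sin θ = 15/17: (-4, -3) → (13/17, -84/17); (24/25, -7/25) → (297/425, 304/425); (4/25, 103/25) → (-89/25, 52/25); (-92/25, 131/25) → (-2701/425, -332/425)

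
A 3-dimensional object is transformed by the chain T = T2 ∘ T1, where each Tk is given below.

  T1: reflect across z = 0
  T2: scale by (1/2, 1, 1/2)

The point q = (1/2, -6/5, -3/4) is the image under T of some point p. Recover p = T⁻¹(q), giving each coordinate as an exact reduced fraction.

T1 = [1 0 0 0; 0 1 0 0; 0 0 -1 0; 0 0 0 1]
T2·T1 = [1/2 0 0 0; 0 1 0 0; 0 0 -1/2 0; 0 0 0 1]
det M = -1/4; M⁻¹ = [2 0 0 0; 0 1 0 0; 0 0 -2 0; 0 0 0 1]
M⁻¹ · (1/2, -6/5, -3/4)ᵀ = (1, -6/5, 3/2)ᵀ

p = (1, -6/5, 3/2)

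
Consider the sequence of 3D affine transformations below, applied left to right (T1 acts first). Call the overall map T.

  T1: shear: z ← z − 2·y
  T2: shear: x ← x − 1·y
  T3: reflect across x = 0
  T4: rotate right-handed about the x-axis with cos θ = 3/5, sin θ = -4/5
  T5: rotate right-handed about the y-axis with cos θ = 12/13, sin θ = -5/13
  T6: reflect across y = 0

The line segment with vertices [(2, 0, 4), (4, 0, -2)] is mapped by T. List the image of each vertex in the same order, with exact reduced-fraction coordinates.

image vertices: (-36/13, -16/5, 94/65), (-42/13, 8/5, -172/65)

T1 shear: z ← z − 2·y: (2, 0, 4) → (2, 0, 4); (4, 0, -2) → (4, 0, -2)
T2 shear: x ← x − 1·y: (2, 0, 4) → (2, 0, 4); (4, 0, -2) → (4, 0, -2)
T3 reflect across x = 0: (2, 0, 4) → (-2, 0, 4); (4, 0, -2) → (-4, 0, -2)
T4 rotate right-handed about the x-axis with cos θ = 3/5, sin θ = -4/5: (-2, 0, 4) → (-2, 16/5, 12/5); (-4, 0, -2) → (-4, -8/5, -6/5)
T5 rotate right-handed about the y-axis with cos θ = 12/13, sin θ = -5/13: (-2, 16/5, 12/5) → (-36/13, 16/5, 94/65); (-4, -8/5, -6/5) → (-42/13, -8/5, -172/65)
T6 reflect across y = 0: (-36/13, 16/5, 94/65) → (-36/13, -16/5, 94/65); (-42/13, -8/5, -172/65) → (-42/13, 8/5, -172/65)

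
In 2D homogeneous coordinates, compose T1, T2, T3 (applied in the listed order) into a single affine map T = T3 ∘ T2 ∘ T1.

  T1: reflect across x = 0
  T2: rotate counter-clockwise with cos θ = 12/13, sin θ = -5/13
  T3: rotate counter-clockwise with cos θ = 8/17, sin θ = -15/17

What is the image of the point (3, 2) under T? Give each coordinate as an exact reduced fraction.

T1 reflect across x = 0: (3, 2) → (-3, 2)
T2 rotate counter-clockwise with cos θ = 12/13, sin θ = -5/13: (-3, 2) → (-2, 3)
T3 rotate counter-clockwise with cos θ = 8/17, sin θ = -15/17: (-2, 3) → (29/17, 54/17)

T(p) = (29/17, 54/17)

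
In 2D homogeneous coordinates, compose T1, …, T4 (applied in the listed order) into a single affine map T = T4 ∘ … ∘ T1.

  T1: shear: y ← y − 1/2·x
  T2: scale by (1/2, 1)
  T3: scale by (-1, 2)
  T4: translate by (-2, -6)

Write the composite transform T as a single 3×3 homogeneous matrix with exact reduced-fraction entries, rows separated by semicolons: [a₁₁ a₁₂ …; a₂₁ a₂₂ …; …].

T = [-1/2 0 -2; -1 2 -6; 0 0 1]

T1 = [1 0 0; -1/2 1 0; 0 0 1]
T2·T1 = [1/2 0 0; -1/2 1 0; 0 0 1]
T3·…·T1 = [-1/2 0 0; -1 2 0; 0 0 1]
T4·…·T1 = [-1/2 0 -2; -1 2 -6; 0 0 1]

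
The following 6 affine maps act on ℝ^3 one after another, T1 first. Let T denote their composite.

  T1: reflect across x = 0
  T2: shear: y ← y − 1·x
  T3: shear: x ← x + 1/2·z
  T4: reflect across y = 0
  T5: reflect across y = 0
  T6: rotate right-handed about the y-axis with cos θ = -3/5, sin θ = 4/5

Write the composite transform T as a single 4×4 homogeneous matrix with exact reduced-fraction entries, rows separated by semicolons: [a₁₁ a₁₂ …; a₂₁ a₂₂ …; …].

T1 = [-1 0 0 0; 0 1 0 0; 0 0 1 0; 0 0 0 1]
T2·T1 = [-1 0 0 0; 1 1 0 0; 0 0 1 0; 0 0 0 1]
T3·…·T1 = [-1 0 1/2 0; 1 1 0 0; 0 0 1 0; 0 0 0 1]
T4·…·T1 = [-1 0 1/2 0; -1 -1 0 0; 0 0 1 0; 0 0 0 1]
T5·…·T1 = [-1 0 1/2 0; 1 1 0 0; 0 0 1 0; 0 0 0 1]
T6·…·T1 = [3/5 0 1/2 0; 1 1 0 0; 4/5 0 -1 0; 0 0 0 1]

T = [3/5 0 1/2 0; 1 1 0 0; 4/5 0 -1 0; 0 0 0 1]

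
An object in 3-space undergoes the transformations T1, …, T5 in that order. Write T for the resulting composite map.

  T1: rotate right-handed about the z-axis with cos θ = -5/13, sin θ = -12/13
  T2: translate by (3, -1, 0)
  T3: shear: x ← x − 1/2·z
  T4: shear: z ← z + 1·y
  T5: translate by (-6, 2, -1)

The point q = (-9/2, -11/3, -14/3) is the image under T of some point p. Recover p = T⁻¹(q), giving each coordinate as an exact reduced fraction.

T1 = [-5/13 12/13 0 0; -12/13 -5/13 0 0; 0 0 1 0; 0 0 0 1]
T2·T1 = [-5/13 12/13 0 3; -12/13 -5/13 0 -1; 0 0 1 0; 0 0 0 1]
T3·…·T1 = [-5/13 12/13 -1/2 3; -12/13 -5/13 0 -1; 0 0 1 0; 0 0 0 1]
T4·…·T1 = [-5/13 12/13 -1/2 3; -12/13 -5/13 0 -1; -12/13 -5/13 1 -1; 0 0 0 1]
T5·…·T1 = [-5/13 12/13 -1/2 -3; -12/13 -5/13 0 1; -12/13 -5/13 1 -2; 0 0 0 1]
det M = 1; M⁻¹ = [-5/13 -19/26 -5/26 -21/26; 12/13 -11/13 6/13 59/13; 0 -1 1 3; 0 0 0 1]
M⁻¹ · (-9/2, -11/3, -14/3)ᵀ = (9/2, 4/3, 2)ᵀ

p = (9/2, 4/3, 2)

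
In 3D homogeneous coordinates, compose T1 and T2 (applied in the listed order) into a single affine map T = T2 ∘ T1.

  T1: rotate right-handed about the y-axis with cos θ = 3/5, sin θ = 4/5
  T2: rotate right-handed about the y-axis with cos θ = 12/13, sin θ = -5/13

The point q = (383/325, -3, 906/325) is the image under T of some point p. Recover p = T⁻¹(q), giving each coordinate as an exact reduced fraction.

p = (-2/5, -3, 3)

T1 = [3/5 0 4/5 0; 0 1 0 0; -4/5 0 3/5 0; 0 0 0 1]
T2·T1 = [56/65 0 33/65 0; 0 1 0 0; -33/65 0 56/65 0; 0 0 0 1]
det M = 1; M⁻¹ = [56/65 0 -33/65 0; 0 1 0 0; 33/65 0 56/65 0; 0 0 0 1]
M⁻¹ · (383/325, -3, 906/325)ᵀ = (-2/5, -3, 3)ᵀ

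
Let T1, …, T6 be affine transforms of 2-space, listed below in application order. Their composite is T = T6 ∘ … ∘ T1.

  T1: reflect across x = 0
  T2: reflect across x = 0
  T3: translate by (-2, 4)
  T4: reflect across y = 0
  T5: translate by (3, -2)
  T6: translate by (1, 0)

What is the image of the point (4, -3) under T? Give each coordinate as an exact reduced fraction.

T1 reflect across x = 0: (4, -3) → (-4, -3)
T2 reflect across x = 0: (-4, -3) → (4, -3)
T3 translate by (-2, 4): (4, -3) → (2, 1)
T4 reflect across y = 0: (2, 1) → (2, -1)
T5 translate by (3, -2): (2, -1) → (5, -3)
T6 translate by (1, 0): (5, -3) → (6, -3)

T(p) = (6, -3)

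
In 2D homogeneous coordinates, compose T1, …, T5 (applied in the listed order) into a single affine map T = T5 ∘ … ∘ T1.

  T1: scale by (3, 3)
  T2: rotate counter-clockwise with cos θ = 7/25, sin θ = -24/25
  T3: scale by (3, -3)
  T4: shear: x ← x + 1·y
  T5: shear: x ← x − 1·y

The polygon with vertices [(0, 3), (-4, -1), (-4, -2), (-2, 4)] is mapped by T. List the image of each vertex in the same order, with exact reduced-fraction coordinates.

image vertices: (648/25, -189/25), (-468/25, -801/25), (-684/25, -738/25), (738/25, -684/25)

T1 scale by (3, 3): (0, 3) → (0, 9); (-4, -1) → (-12, -3); (-4, -2) → (-12, -6); (-2, 4) → (-6, 12)
T2 rotate counter-clockwise with cos θ = 7/25, sin θ = -24/25: (0, 9) → (216/25, 63/25); (-12, -3) → (-156/25, 267/25); (-12, -6) → (-228/25, 246/25); (-6, 12) → (246/25, 228/25)
T3 scale by (3, -3): (216/25, 63/25) → (648/25, -189/25); (-156/25, 267/25) → (-468/25, -801/25); (-228/25, 246/25) → (-684/25, -738/25); (246/25, 228/25) → (738/25, -684/25)
T4 shear: x ← x + 1·y: (648/25, -189/25) → (459/25, -189/25); (-468/25, -801/25) → (-1269/25, -801/25); (-684/25, -738/25) → (-1422/25, -738/25); (738/25, -684/25) → (54/25, -684/25)
T5 shear: x ← x − 1·y: (459/25, -189/25) → (648/25, -189/25); (-1269/25, -801/25) → (-468/25, -801/25); (-1422/25, -738/25) → (-684/25, -738/25); (54/25, -684/25) → (738/25, -684/25)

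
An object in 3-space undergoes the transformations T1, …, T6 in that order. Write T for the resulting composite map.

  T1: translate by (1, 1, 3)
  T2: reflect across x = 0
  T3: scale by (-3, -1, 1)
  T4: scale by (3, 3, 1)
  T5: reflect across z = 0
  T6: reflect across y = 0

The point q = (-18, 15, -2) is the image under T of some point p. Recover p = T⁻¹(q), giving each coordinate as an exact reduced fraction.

T1 = [1 0 0 1; 0 1 0 1; 0 0 1 3; 0 0 0 1]
T2·T1 = [-1 0 0 -1; 0 1 0 1; 0 0 1 3; 0 0 0 1]
T3·…·T1 = [3 0 0 3; 0 -1 0 -1; 0 0 1 3; 0 0 0 1]
T4·…·T1 = [9 0 0 9; 0 -3 0 -3; 0 0 1 3; 0 0 0 1]
T5·…·T1 = [9 0 0 9; 0 -3 0 -3; 0 0 -1 -3; 0 0 0 1]
T6·…·T1 = [9 0 0 9; 0 3 0 3; 0 0 -1 -3; 0 0 0 1]
det M = -27; M⁻¹ = [1/9 0 0 -1; 0 1/3 0 -1; 0 0 -1 -3; 0 0 0 1]
M⁻¹ · (-18, 15, -2)ᵀ = (-3, 4, -1)ᵀ

p = (-3, 4, -1)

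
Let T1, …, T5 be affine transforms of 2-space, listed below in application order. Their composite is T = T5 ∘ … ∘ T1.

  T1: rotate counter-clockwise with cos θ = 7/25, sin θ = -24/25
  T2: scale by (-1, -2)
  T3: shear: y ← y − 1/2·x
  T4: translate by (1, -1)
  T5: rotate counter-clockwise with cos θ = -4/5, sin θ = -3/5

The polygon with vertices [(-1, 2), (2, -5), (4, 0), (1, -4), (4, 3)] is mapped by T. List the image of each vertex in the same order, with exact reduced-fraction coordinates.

T1 rotate counter-clockwise with cos θ = 7/25, sin θ = -24/25: (-1, 2) → (41/25, 38/25); (2, -5) → (-106/25, -83/25); (4, 0) → (28/25, -96/25); (1, -4) → (-89/25, -52/25); (4, 3) → (4, -3)
T2 scale by (-1, -2): (41/25, 38/25) → (-41/25, -76/25); (-106/25, -83/25) → (106/25, 166/25); (28/25, -96/25) → (-28/25, 192/25); (-89/25, -52/25) → (89/25, 104/25); (4, -3) → (-4, 6)
T3 shear: y ← y − 1/2·x: (-41/25, -76/25) → (-41/25, -111/50); (106/25, 166/25) → (106/25, 113/25); (-28/25, 192/25) → (-28/25, 206/25); (89/25, 104/25) → (89/25, 119/50); (-4, 6) → (-4, 8)
T4 translate by (1, -1): (-41/25, -111/50) → (-16/25, -161/50); (106/25, 113/25) → (131/25, 88/25); (-28/25, 206/25) → (-3/25, 181/25); (89/25, 119/50) → (114/25, 69/50); (-4, 8) → (-3, 7)
T5 rotate counter-clockwise with cos θ = -4/5, sin θ = -3/5: (-16/25, -161/50) → (-71/50, 74/25); (131/25, 88/25) → (-52/25, -149/25); (-3/25, 181/25) → (111/25, -143/25); (114/25, 69/50) → (-141/50, -96/25); (-3, 7) → (33/5, -19/5)

image vertices: (-71/50, 74/25), (-52/25, -149/25), (111/25, -143/25), (-141/50, -96/25), (33/5, -19/5)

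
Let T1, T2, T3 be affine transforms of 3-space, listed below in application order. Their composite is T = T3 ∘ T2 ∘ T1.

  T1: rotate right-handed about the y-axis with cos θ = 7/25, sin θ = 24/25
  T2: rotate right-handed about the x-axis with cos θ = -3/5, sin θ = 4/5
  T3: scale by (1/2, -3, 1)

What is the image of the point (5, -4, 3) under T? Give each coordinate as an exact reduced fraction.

T1 rotate right-handed about the y-axis with cos θ = 7/25, sin θ = 24/25: (5, -4, 3) → (107/25, -4, -99/25)
T2 rotate right-handed about the x-axis with cos θ = -3/5, sin θ = 4/5: (107/25, -4, -99/25) → (107/25, 696/125, -103/125)
T3 scale by (1/2, -3, 1): (107/25, 696/125, -103/125) → (107/50, -2088/125, -103/125)

T(p) = (107/50, -2088/125, -103/125)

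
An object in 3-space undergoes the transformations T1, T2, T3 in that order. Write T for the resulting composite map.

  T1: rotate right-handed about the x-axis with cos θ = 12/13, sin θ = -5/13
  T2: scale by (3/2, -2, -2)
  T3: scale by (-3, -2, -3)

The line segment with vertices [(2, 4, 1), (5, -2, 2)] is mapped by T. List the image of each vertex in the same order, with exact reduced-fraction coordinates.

T1 rotate right-handed about the x-axis with cos θ = 12/13, sin θ = -5/13: (2, 4, 1) → (2, 53/13, -8/13); (5, -2, 2) → (5, -14/13, 34/13)
T2 scale by (3/2, -2, -2): (2, 53/13, -8/13) → (3, -106/13, 16/13); (5, -14/13, 34/13) → (15/2, 28/13, -68/13)
T3 scale by (-3, -2, -3): (3, -106/13, 16/13) → (-9, 212/13, -48/13); (15/2, 28/13, -68/13) → (-45/2, -56/13, 204/13)

image vertices: (-9, 212/13, -48/13), (-45/2, -56/13, 204/13)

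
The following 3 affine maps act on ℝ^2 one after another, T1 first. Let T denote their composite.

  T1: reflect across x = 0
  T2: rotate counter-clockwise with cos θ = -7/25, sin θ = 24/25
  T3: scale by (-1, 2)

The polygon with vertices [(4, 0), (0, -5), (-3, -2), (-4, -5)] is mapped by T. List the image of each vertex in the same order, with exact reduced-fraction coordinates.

image vertices: (-28/25, -192/25), (-24/5, 14/5), (-27/25, 172/25), (-92/25, 262/25)

T1 reflect across x = 0: (4, 0) → (-4, 0); (0, -5) → (0, -5); (-3, -2) → (3, -2); (-4, -5) → (4, -5)
T2 rotate counter-clockwise with cos θ = -7/25, sin θ = 24/25: (-4, 0) → (28/25, -96/25); (0, -5) → (24/5, 7/5); (3, -2) → (27/25, 86/25); (4, -5) → (92/25, 131/25)
T3 scale by (-1, 2): (28/25, -96/25) → (-28/25, -192/25); (24/5, 7/5) → (-24/5, 14/5); (27/25, 86/25) → (-27/25, 172/25); (92/25, 131/25) → (-92/25, 262/25)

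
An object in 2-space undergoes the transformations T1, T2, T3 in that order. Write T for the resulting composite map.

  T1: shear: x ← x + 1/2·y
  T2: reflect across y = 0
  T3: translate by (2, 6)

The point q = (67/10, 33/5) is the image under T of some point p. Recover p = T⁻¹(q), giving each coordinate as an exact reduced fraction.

p = (5, -3/5)

T1 = [1 1/2 0; 0 1 0; 0 0 1]
T2·T1 = [1 1/2 0; 0 -1 0; 0 0 1]
T3·…·T1 = [1 1/2 2; 0 -1 6; 0 0 1]
det M = -1; M⁻¹ = [1 1/2 -5; 0 -1 6; 0 0 1]
M⁻¹ · (67/10, 33/5)ᵀ = (5, -3/5)ᵀ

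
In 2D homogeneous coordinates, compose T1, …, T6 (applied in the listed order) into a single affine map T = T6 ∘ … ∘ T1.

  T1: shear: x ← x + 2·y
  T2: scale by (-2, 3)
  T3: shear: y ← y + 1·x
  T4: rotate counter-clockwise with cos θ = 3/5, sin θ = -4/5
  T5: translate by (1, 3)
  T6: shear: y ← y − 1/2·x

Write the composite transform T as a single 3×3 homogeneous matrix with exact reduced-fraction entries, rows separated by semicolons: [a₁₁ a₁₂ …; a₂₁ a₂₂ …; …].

T1 = [1 2 0; 0 1 0; 0 0 1]
T2·T1 = [-2 -4 0; 0 3 0; 0 0 1]
T3·…·T1 = [-2 -4 0; -2 -1 0; 0 0 1]
T4·…·T1 = [-14/5 -16/5 0; 2/5 13/5 0; 0 0 1]
T5·…·T1 = [-14/5 -16/5 1; 2/5 13/5 3; 0 0 1]
T6·…·T1 = [-14/5 -16/5 1; 9/5 21/5 5/2; 0 0 1]

T = [-14/5 -16/5 1; 9/5 21/5 5/2; 0 0 1]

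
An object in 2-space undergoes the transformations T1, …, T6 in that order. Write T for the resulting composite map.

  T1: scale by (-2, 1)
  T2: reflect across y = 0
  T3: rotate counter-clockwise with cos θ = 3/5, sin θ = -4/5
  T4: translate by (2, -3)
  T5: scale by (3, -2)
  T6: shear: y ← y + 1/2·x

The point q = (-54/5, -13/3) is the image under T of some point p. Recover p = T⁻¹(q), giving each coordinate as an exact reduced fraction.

T1 = [-2 0 0; 0 1 0; 0 0 1]
T2·T1 = [-2 0 0; 0 -1 0; 0 0 1]
T3·…·T1 = [-6/5 -4/5 0; 8/5 -3/5 0; 0 0 1]
T4·…·T1 = [-6/5 -4/5 2; 8/5 -3/5 -3; 0 0 1]
T5·…·T1 = [-18/5 -12/5 6; -16/5 6/5 6; 0 0 1]
T6·…·T1 = [-18/5 -12/5 6; -5 0 9; 0 0 1]
det M = -12; M⁻¹ = [0 -1/5 9/5; -5/12 3/10 -1/5; 0 0 1]
M⁻¹ · (-54/5, -13/3)ᵀ = (8/3, 3)ᵀ

p = (8/3, 3)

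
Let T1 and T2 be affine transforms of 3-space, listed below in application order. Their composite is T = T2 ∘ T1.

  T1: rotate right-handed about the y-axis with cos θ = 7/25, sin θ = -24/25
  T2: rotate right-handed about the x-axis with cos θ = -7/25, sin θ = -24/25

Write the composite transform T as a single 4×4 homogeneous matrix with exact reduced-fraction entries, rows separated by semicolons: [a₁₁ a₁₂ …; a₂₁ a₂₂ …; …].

T = [7/25 0 -24/25 0; 576/625 -7/25 168/625 0; -168/625 -24/25 -49/625 0; 0 0 0 1]

T1 = [7/25 0 -24/25 0; 0 1 0 0; 24/25 0 7/25 0; 0 0 0 1]
T2·T1 = [7/25 0 -24/25 0; 576/625 -7/25 168/625 0; -168/625 -24/25 -49/625 0; 0 0 0 1]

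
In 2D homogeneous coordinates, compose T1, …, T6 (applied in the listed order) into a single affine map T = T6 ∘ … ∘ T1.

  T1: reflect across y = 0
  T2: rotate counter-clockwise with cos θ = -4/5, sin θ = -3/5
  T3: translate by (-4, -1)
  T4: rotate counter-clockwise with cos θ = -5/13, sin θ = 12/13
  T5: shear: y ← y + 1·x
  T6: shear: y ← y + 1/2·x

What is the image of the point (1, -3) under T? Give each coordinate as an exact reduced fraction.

T(p) = (63/13, 157/26)

T1 reflect across y = 0: (1, -3) → (1, 3)
T2 rotate counter-clockwise with cos θ = -4/5, sin θ = -3/5: (1, 3) → (1, -3)
T3 translate by (-4, -1): (1, -3) → (-3, -4)
T4 rotate counter-clockwise with cos θ = -5/13, sin θ = 12/13: (-3, -4) → (63/13, -16/13)
T5 shear: y ← y + 1·x: (63/13, -16/13) → (63/13, 47/13)
T6 shear: y ← y + 1/2·x: (63/13, 47/13) → (63/13, 157/26)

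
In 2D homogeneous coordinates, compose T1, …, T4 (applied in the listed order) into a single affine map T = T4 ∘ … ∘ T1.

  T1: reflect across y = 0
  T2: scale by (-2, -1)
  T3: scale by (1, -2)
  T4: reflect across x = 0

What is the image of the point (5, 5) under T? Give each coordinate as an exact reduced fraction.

T(p) = (10, -10)

T1 reflect across y = 0: (5, 5) → (5, -5)
T2 scale by (-2, -1): (5, -5) → (-10, 5)
T3 scale by (1, -2): (-10, 5) → (-10, -10)
T4 reflect across x = 0: (-10, -10) → (10, -10)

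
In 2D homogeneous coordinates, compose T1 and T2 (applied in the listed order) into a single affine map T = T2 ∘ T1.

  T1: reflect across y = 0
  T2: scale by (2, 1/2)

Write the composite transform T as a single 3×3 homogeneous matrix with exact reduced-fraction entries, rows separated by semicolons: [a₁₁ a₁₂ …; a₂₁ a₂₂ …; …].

T = [2 0 0; 0 -1/2 0; 0 0 1]

T1 = [1 0 0; 0 -1 0; 0 0 1]
T2·T1 = [2 0 0; 0 -1/2 0; 0 0 1]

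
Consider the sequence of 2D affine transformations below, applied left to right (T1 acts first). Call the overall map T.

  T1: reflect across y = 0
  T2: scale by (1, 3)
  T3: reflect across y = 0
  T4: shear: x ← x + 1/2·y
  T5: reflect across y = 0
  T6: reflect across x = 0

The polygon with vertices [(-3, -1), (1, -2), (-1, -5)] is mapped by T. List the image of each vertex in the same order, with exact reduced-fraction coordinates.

T1 reflect across y = 0: (-3, -1) → (-3, 1); (1, -2) → (1, 2); (-1, -5) → (-1, 5)
T2 scale by (1, 3): (-3, 1) → (-3, 3); (1, 2) → (1, 6); (-1, 5) → (-1, 15)
T3 reflect across y = 0: (-3, 3) → (-3, -3); (1, 6) → (1, -6); (-1, 15) → (-1, -15)
T4 shear: x ← x + 1/2·y: (-3, -3) → (-9/2, -3); (1, -6) → (-2, -6); (-1, -15) → (-17/2, -15)
T5 reflect across y = 0: (-9/2, -3) → (-9/2, 3); (-2, -6) → (-2, 6); (-17/2, -15) → (-17/2, 15)
T6 reflect across x = 0: (-9/2, 3) → (9/2, 3); (-2, 6) → (2, 6); (-17/2, 15) → (17/2, 15)

image vertices: (9/2, 3), (2, 6), (17/2, 15)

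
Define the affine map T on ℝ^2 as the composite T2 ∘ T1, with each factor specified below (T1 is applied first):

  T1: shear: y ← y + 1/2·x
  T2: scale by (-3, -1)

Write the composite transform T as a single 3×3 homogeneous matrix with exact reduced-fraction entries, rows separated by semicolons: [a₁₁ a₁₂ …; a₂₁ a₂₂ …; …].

T = [-3 0 0; -1/2 -1 0; 0 0 1]

T1 = [1 0 0; 1/2 1 0; 0 0 1]
T2·T1 = [-3 0 0; -1/2 -1 0; 0 0 1]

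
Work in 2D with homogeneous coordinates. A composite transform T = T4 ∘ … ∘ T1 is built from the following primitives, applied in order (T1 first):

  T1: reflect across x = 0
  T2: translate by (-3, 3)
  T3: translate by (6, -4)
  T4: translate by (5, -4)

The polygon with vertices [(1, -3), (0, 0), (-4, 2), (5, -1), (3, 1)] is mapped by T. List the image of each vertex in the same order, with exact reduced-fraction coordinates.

T1 reflect across x = 0: (1, -3) → (-1, -3); (0, 0) → (0, 0); (-4, 2) → (4, 2); (5, -1) → (-5, -1); (3, 1) → (-3, 1)
T2 translate by (-3, 3): (-1, -3) → (-4, 0); (0, 0) → (-3, 3); (4, 2) → (1, 5); (-5, -1) → (-8, 2); (-3, 1) → (-6, 4)
T3 translate by (6, -4): (-4, 0) → (2, -4); (-3, 3) → (3, -1); (1, 5) → (7, 1); (-8, 2) → (-2, -2); (-6, 4) → (0, 0)
T4 translate by (5, -4): (2, -4) → (7, -8); (3, -1) → (8, -5); (7, 1) → (12, -3); (-2, -2) → (3, -6); (0, 0) → (5, -4)

image vertices: (7, -8), (8, -5), (12, -3), (3, -6), (5, -4)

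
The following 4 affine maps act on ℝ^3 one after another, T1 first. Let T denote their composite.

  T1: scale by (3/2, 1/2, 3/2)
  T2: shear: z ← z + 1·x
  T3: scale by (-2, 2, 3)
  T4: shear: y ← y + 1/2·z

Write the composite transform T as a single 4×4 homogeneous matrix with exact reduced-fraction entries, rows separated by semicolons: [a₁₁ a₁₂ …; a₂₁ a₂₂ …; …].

T = [-3 0 0 0; 9/4 1 9/4 0; 9/2 0 9/2 0; 0 0 0 1]

T1 = [3/2 0 0 0; 0 1/2 0 0; 0 0 3/2 0; 0 0 0 1]
T2·T1 = [3/2 0 0 0; 0 1/2 0 0; 3/2 0 3/2 0; 0 0 0 1]
T3·…·T1 = [-3 0 0 0; 0 1 0 0; 9/2 0 9/2 0; 0 0 0 1]
T4·…·T1 = [-3 0 0 0; 9/4 1 9/4 0; 9/2 0 9/2 0; 0 0 0 1]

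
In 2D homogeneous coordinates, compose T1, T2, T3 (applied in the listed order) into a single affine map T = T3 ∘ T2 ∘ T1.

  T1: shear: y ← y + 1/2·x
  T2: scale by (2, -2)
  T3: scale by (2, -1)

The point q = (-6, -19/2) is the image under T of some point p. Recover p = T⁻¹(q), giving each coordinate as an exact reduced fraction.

T1 = [1 0 0; 1/2 1 0; 0 0 1]
T2·T1 = [2 0 0; -1 -2 0; 0 0 1]
T3·…·T1 = [4 0 0; 1 2 0; 0 0 1]
det M = 8; M⁻¹ = [1/4 0 0; -1/8 1/2 0; 0 0 1]
M⁻¹ · (-6, -19/2)ᵀ = (-3/2, -4)ᵀ

p = (-3/2, -4)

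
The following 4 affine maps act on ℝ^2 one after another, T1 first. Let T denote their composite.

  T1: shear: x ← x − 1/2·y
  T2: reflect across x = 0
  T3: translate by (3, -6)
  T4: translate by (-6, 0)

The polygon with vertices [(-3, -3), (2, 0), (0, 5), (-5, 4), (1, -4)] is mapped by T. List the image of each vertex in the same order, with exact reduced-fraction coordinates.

T1 shear: x ← x − 1/2·y: (-3, -3) → (-3/2, -3); (2, 0) → (2, 0); (0, 5) → (-5/2, 5); (-5, 4) → (-7, 4); (1, -4) → (3, -4)
T2 reflect across x = 0: (-3/2, -3) → (3/2, -3); (2, 0) → (-2, 0); (-5/2, 5) → (5/2, 5); (-7, 4) → (7, 4); (3, -4) → (-3, -4)
T3 translate by (3, -6): (3/2, -3) → (9/2, -9); (-2, 0) → (1, -6); (5/2, 5) → (11/2, -1); (7, 4) → (10, -2); (-3, -4) → (0, -10)
T4 translate by (-6, 0): (9/2, -9) → (-3/2, -9); (1, -6) → (-5, -6); (11/2, -1) → (-1/2, -1); (10, -2) → (4, -2); (0, -10) → (-6, -10)

image vertices: (-3/2, -9), (-5, -6), (-1/2, -1), (4, -2), (-6, -10)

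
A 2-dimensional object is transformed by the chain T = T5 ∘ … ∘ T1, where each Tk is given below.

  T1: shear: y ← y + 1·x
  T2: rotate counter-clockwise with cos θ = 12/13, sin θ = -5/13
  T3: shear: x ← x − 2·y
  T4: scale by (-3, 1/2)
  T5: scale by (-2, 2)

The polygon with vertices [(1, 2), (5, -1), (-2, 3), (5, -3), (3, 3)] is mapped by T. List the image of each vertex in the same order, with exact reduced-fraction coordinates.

T1 shear: y ← y + 1·x: (1, 2) → (1, 3); (5, -1) → (5, 4); (-2, 3) → (-2, 1); (5, -3) → (5, 2); (3, 3) → (3, 6)
T2 rotate counter-clockwise with cos θ = 12/13, sin θ = -5/13: (1, 3) → (27/13, 31/13); (5, 4) → (80/13, 23/13); (-2, 1) → (-19/13, 22/13); (5, 2) → (70/13, -1/13); (3, 6) → (66/13, 57/13)
T3 shear: x ← x − 2·y: (27/13, 31/13) → (-35/13, 31/13); (80/13, 23/13) → (34/13, 23/13); (-19/13, 22/13) → (-63/13, 22/13); (70/13, -1/13) → (72/13, -1/13); (66/13, 57/13) → (-48/13, 57/13)
T4 scale by (-3, 1/2): (-35/13, 31/13) → (105/13, 31/26); (34/13, 23/13) → (-102/13, 23/26); (-63/13, 22/13) → (189/13, 11/13); (72/13, -1/13) → (-216/13, -1/26); (-48/13, 57/13) → (144/13, 57/26)
T5 scale by (-2, 2): (105/13, 31/26) → (-210/13, 31/13); (-102/13, 23/26) → (204/13, 23/13); (189/13, 11/13) → (-378/13, 22/13); (-216/13, -1/26) → (432/13, -1/13); (144/13, 57/26) → (-288/13, 57/13)

image vertices: (-210/13, 31/13), (204/13, 23/13), (-378/13, 22/13), (432/13, -1/13), (-288/13, 57/13)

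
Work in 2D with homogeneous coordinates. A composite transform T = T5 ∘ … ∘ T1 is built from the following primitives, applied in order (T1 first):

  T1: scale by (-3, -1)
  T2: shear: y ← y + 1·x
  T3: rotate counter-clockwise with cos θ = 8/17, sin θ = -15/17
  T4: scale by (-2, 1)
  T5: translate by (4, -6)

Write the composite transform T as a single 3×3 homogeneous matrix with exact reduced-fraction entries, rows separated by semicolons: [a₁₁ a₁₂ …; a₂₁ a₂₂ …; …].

T1 = [-3 0 0; 0 -1 0; 0 0 1]
T2·T1 = [-3 0 0; -3 -1 0; 0 0 1]
T3·…·T1 = [-69/17 -15/17 0; 21/17 -8/17 0; 0 0 1]
T4·…·T1 = [138/17 30/17 0; 21/17 -8/17 0; 0 0 1]
T5·…·T1 = [138/17 30/17 4; 21/17 -8/17 -6; 0 0 1]

T = [138/17 30/17 4; 21/17 -8/17 -6; 0 0 1]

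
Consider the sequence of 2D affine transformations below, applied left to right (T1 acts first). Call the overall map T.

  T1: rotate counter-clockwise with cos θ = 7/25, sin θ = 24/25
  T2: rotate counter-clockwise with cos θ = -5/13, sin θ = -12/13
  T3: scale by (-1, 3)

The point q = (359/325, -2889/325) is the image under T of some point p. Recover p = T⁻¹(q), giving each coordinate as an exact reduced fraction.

T1 = [7/25 -24/25 0; 24/25 7/25 0; 0 0 1]
T2·T1 = [253/325 204/325 0; -204/325 253/325 0; 0 0 1]
T3·…·T1 = [-253/325 -204/325 0; -612/325 759/325 0; 0 0 1]
det M = -3; M⁻¹ = [-253/325 -68/325 0; -204/325 253/975 0; 0 0 1]
M⁻¹ · (359/325, -2889/325)ᵀ = (1, -3)ᵀ

p = (1, -3)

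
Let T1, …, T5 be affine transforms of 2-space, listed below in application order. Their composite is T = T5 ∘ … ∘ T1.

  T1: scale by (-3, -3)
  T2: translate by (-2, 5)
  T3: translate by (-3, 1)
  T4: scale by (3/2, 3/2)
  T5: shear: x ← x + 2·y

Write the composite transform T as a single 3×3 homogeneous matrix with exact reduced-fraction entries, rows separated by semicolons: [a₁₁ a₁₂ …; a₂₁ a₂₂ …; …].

T1 = [-3 0 0; 0 -3 0; 0 0 1]
T2·T1 = [-3 0 -2; 0 -3 5; 0 0 1]
T3·…·T1 = [-3 0 -5; 0 -3 6; 0 0 1]
T4·…·T1 = [-9/2 0 -15/2; 0 -9/2 9; 0 0 1]
T5·…·T1 = [-9/2 -9 21/2; 0 -9/2 9; 0 0 1]

T = [-9/2 -9 21/2; 0 -9/2 9; 0 0 1]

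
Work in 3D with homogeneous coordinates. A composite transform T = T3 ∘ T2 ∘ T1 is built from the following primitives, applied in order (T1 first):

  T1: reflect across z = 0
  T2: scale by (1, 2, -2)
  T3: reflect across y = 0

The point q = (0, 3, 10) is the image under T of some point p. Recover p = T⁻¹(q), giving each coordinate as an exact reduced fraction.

p = (0, -3/2, 5)

T1 = [1 0 0 0; 0 1 0 0; 0 0 -1 0; 0 0 0 1]
T2·T1 = [1 0 0 0; 0 2 0 0; 0 0 2 0; 0 0 0 1]
T3·…·T1 = [1 0 0 0; 0 -2 0 0; 0 0 2 0; 0 0 0 1]
det M = -4; M⁻¹ = [1 0 0 0; 0 -1/2 0 0; 0 0 1/2 0; 0 0 0 1]
M⁻¹ · (0, 3, 10)ᵀ = (0, -3/2, 5)ᵀ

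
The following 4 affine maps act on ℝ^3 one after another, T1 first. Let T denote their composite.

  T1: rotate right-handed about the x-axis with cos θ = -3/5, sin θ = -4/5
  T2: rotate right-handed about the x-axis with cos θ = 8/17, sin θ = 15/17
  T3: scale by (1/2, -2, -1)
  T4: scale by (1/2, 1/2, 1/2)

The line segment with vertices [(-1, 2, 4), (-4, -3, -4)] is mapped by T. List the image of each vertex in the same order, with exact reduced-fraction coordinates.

image vertices: (-1/4, -76/17, 1/17), (-1, 416/85, -87/170)

T1 rotate right-handed about the x-axis with cos θ = -3/5, sin θ = -4/5: (-1, 2, 4) → (-1, 2, -4); (-4, -3, -4) → (-4, -7/5, 24/5)
T2 rotate right-handed about the x-axis with cos θ = 8/17, sin θ = 15/17: (-1, 2, -4) → (-1, 76/17, -2/17); (-4, -7/5, 24/5) → (-4, -416/85, 87/85)
T3 scale by (1/2, -2, -1): (-1, 76/17, -2/17) → (-1/2, -152/17, 2/17); (-4, -416/85, 87/85) → (-2, 832/85, -87/85)
T4 scale by (1/2, 1/2, 1/2): (-1/2, -152/17, 2/17) → (-1/4, -76/17, 1/17); (-2, 832/85, -87/85) → (-1, 416/85, -87/170)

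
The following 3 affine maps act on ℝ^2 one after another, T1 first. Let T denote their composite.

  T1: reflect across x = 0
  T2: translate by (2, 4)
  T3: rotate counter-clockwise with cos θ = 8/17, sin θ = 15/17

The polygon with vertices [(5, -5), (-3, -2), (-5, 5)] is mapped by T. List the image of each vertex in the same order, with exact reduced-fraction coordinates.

image vertices: (-9/17, -53/17), (10/17, 91/17), (-79/17, 177/17)

T1 reflect across x = 0: (5, -5) → (-5, -5); (-3, -2) → (3, -2); (-5, 5) → (5, 5)
T2 translate by (2, 4): (-5, -5) → (-3, -1); (3, -2) → (5, 2); (5, 5) → (7, 9)
T3 rotate counter-clockwise with cos θ = 8/17, sin θ = 15/17: (-3, -1) → (-9/17, -53/17); (5, 2) → (10/17, 91/17); (7, 9) → (-79/17, 177/17)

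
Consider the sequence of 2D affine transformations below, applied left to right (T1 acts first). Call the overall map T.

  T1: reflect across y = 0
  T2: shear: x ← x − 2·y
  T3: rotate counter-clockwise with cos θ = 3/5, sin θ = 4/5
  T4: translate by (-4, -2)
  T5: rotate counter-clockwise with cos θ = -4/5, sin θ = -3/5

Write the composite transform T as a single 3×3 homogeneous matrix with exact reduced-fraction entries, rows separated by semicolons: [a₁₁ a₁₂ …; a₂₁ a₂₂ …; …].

T = [0 -1 2; -1 -2 4; 0 0 1]

T1 = [1 0 0; 0 -1 0; 0 0 1]
T2·T1 = [1 2 0; 0 -1 0; 0 0 1]
T3·…·T1 = [3/5 2 0; 4/5 1 0; 0 0 1]
T4·…·T1 = [3/5 2 -4; 4/5 1 -2; 0 0 1]
T5·…·T1 = [0 -1 2; -1 -2 4; 0 0 1]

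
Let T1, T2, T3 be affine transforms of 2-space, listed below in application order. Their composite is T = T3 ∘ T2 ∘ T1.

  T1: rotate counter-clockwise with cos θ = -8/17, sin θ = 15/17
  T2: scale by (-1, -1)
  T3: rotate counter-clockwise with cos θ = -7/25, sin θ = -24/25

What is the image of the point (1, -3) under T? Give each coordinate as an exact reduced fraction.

T(p) = (-677/425, 1161/425)

T1 rotate counter-clockwise with cos θ = -8/17, sin θ = 15/17: (1, -3) → (37/17, 39/17)
T2 scale by (-1, -1): (37/17, 39/17) → (-37/17, -39/17)
T3 rotate counter-clockwise with cos θ = -7/25, sin θ = -24/25: (-37/17, -39/17) → (-677/425, 1161/425)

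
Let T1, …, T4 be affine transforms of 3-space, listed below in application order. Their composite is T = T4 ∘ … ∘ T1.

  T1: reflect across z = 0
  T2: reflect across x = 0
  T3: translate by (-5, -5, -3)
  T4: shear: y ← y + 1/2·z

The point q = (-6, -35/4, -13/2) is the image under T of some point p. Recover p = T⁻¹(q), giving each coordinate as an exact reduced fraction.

T1 = [1 0 0 0; 0 1 0 0; 0 0 -1 0; 0 0 0 1]
T2·T1 = [-1 0 0 0; 0 1 0 0; 0 0 -1 0; 0 0 0 1]
T3·…·T1 = [-1 0 0 -5; 0 1 0 -5; 0 0 -1 -3; 0 0 0 1]
T4·…·T1 = [-1 0 0 -5; 0 1 -1/2 -13/2; 0 0 -1 -3; 0 0 0 1]
det M = 1; M⁻¹ = [-1 0 0 -5; 0 1 -1/2 5; 0 0 -1 -3; 0 0 0 1]
M⁻¹ · (-6, -35/4, -13/2)ᵀ = (1, -1/2, 7/2)ᵀ

p = (1, -1/2, 7/2)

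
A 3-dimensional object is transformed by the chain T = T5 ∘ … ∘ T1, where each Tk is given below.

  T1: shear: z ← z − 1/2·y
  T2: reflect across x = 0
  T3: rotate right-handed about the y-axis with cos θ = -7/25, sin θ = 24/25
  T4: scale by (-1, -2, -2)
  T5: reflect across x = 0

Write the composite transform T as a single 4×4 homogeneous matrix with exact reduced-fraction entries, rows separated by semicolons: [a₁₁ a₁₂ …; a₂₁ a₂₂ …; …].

T = [7/25 -12/25 24/25 0; 0 -2 0 0; -48/25 -7/25 14/25 0; 0 0 0 1]

T1 = [1 0 0 0; 0 1 0 0; 0 -1/2 1 0; 0 0 0 1]
T2·T1 = [-1 0 0 0; 0 1 0 0; 0 -1/2 1 0; 0 0 0 1]
T3·…·T1 = [7/25 -12/25 24/25 0; 0 1 0 0; 24/25 7/50 -7/25 0; 0 0 0 1]
T4·…·T1 = [-7/25 12/25 -24/25 0; 0 -2 0 0; -48/25 -7/25 14/25 0; 0 0 0 1]
T5·…·T1 = [7/25 -12/25 24/25 0; 0 -2 0 0; -48/25 -7/25 14/25 0; 0 0 0 1]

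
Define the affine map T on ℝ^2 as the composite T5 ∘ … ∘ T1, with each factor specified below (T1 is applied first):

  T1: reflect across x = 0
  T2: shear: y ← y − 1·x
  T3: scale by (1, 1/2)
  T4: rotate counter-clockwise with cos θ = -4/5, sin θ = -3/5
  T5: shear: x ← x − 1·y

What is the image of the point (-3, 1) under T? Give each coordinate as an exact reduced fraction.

T(p) = (-2, -1)

T1 reflect across x = 0: (-3, 1) → (3, 1)
T2 shear: y ← y − 1·x: (3, 1) → (3, -2)
T3 scale by (1, 1/2): (3, -2) → (3, -1)
T4 rotate counter-clockwise with cos θ = -4/5, sin θ = -3/5: (3, -1) → (-3, -1)
T5 shear: x ← x − 1·y: (-3, -1) → (-2, -1)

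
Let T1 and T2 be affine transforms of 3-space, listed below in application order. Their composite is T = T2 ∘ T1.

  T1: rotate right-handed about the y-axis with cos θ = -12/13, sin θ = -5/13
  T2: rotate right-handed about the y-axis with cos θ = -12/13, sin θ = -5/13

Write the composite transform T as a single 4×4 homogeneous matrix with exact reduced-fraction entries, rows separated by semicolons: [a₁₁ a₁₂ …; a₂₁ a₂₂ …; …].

T1 = [-12/13 0 -5/13 0; 0 1 0 0; 5/13 0 -12/13 0; 0 0 0 1]
T2·T1 = [119/169 0 120/169 0; 0 1 0 0; -120/169 0 119/169 0; 0 0 0 1]

T = [119/169 0 120/169 0; 0 1 0 0; -120/169 0 119/169 0; 0 0 0 1]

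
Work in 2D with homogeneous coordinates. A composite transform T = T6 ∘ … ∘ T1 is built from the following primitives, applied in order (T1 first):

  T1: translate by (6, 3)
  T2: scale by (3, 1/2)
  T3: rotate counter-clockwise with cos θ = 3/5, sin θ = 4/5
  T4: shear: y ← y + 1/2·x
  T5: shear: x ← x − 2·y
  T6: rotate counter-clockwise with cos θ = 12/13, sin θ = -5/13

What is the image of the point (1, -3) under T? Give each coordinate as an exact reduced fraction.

T(p) = (-2877/130, 2226/65)

T1 translate by (6, 3): (1, -3) → (7, 0)
T2 scale by (3, 1/2): (7, 0) → (21, 0)
T3 rotate counter-clockwise with cos θ = 3/5, sin θ = 4/5: (21, 0) → (63/5, 84/5)
T4 shear: y ← y + 1/2·x: (63/5, 84/5) → (63/5, 231/10)
T5 shear: x ← x − 2·y: (63/5, 231/10) → (-168/5, 231/10)
T6 rotate counter-clockwise with cos θ = 12/13, sin θ = -5/13: (-168/5, 231/10) → (-2877/130, 2226/65)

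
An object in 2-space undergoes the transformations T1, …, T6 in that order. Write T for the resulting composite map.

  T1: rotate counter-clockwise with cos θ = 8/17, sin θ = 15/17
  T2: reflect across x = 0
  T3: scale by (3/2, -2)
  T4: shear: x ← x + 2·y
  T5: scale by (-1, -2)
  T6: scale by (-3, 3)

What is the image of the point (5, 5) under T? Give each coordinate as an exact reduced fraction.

T1 rotate counter-clockwise with cos θ = 8/17, sin θ = 15/17: (5, 5) → (-35/17, 115/17)
T2 reflect across x = 0: (-35/17, 115/17) → (35/17, 115/17)
T3 scale by (3/2, -2): (35/17, 115/17) → (105/34, -230/17)
T4 shear: x ← x + 2·y: (105/34, -230/17) → (-815/34, -230/17)
T5 scale by (-1, -2): (-815/34, -230/17) → (815/34, 460/17)
T6 scale by (-3, 3): (815/34, 460/17) → (-2445/34, 1380/17)

T(p) = (-2445/34, 1380/17)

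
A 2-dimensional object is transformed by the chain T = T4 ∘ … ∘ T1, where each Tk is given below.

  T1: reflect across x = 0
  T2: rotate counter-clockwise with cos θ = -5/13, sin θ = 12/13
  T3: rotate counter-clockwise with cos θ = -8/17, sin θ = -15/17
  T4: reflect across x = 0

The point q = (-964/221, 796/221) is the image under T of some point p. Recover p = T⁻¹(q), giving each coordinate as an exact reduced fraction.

T1 = [-1 0 0; 0 1 0; 0 0 1]
T2·T1 = [5/13 -12/13 0; -12/13 -5/13 0; 0 0 1]
T3·…·T1 = [-220/221 21/221 0; 21/221 220/221 0; 0 0 1]
T4·…·T1 = [220/221 -21/221 0; 21/221 220/221 0; 0 0 1]
det M = 1; M⁻¹ = [220/221 21/221 0; -21/221 220/221 0; 0 0 1]
M⁻¹ · (-964/221, 796/221)ᵀ = (-4, 4)ᵀ

p = (-4, 4)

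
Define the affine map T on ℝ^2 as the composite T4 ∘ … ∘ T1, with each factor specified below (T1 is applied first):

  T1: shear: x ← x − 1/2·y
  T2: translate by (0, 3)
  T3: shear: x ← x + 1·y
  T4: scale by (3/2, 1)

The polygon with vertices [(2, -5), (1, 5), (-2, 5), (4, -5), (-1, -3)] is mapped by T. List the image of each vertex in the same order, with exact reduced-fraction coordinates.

image vertices: (15/4, -2), (39/4, 8), (21/4, 8), (27/4, -2), (3/4, 0)

T1 shear: x ← x − 1/2·y: (2, -5) → (9/2, -5); (1, 5) → (-3/2, 5); (-2, 5) → (-9/2, 5); (4, -5) → (13/2, -5); (-1, -3) → (1/2, -3)
T2 translate by (0, 3): (9/2, -5) → (9/2, -2); (-3/2, 5) → (-3/2, 8); (-9/2, 5) → (-9/2, 8); (13/2, -5) → (13/2, -2); (1/2, -3) → (1/2, 0)
T3 shear: x ← x + 1·y: (9/2, -2) → (5/2, -2); (-3/2, 8) → (13/2, 8); (-9/2, 8) → (7/2, 8); (13/2, -2) → (9/2, -2); (1/2, 0) → (1/2, 0)
T4 scale by (3/2, 1): (5/2, -2) → (15/4, -2); (13/2, 8) → (39/4, 8); (7/2, 8) → (21/4, 8); (9/2, -2) → (27/4, -2); (1/2, 0) → (3/4, 0)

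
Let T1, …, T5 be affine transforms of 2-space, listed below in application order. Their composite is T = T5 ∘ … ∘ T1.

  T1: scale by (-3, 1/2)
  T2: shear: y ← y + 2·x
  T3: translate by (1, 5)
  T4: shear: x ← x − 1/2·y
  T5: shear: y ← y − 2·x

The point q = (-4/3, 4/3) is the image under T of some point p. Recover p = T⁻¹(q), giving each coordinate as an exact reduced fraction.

p = (1, -2/3)

T1 = [-3 0 0; 0 1/2 0; 0 0 1]
T2·T1 = [-3 0 0; -6 1/2 0; 0 0 1]
T3·…·T1 = [-3 0 1; -6 1/2 5; 0 0 1]
T4·…·T1 = [0 -1/4 -3/2; -6 1/2 5; 0 0 1]
T5·…·T1 = [0 -1/4 -3/2; -6 1 8; 0 0 1]
det M = -3/2; M⁻¹ = [-2/3 -1/6 1/3; -4 0 -6; 0 0 1]
M⁻¹ · (-4/3, 4/3)ᵀ = (1, -2/3)ᵀ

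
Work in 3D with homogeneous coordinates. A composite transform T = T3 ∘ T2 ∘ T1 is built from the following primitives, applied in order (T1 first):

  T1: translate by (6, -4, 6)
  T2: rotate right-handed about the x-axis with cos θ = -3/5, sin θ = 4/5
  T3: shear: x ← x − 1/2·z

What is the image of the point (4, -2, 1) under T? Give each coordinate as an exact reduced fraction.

T(p) = (29/2, -2, -9)

T1 translate by (6, -4, 6): (4, -2, 1) → (10, -6, 7)
T2 rotate right-handed about the x-axis with cos θ = -3/5, sin θ = 4/5: (10, -6, 7) → (10, -2, -9)
T3 shear: x ← x − 1/2·z: (10, -2, -9) → (29/2, -2, -9)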